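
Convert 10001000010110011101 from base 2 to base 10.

Sum of powers of 2 for each 1-bit:
2^0 + 2^2 + 2^3 + 2^4 + 2^7 + 2^8 + 2^10 + 2^15 + 2^19
= 1 + 4 + 8 + 16 + 128 + 256 + 1024 + 32768 + 524288
= 558493



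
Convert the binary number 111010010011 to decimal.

Sum of powers of 2 for each 1-bit:
2^0 + 2^1 + 2^4 + 2^7 + 2^9 + 2^10 + 2^11
= 1 + 2 + 16 + 128 + 512 + 1024 + 2048
= 3731



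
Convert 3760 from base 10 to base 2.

Using repeated division by 2:
3760 ÷ 2 = 1880 remainder 0
1880 ÷ 2 = 940 remainder 0
940 ÷ 2 = 470 remainder 0
470 ÷ 2 = 235 remainder 0
235 ÷ 2 = 117 remainder 1
117 ÷ 2 = 58 remainder 1
58 ÷ 2 = 29 remainder 0
29 ÷ 2 = 14 remainder 1
14 ÷ 2 = 7 remainder 0
7 ÷ 2 = 3 remainder 1
3 ÷ 2 = 1 remainder 1
1 ÷ 2 = 0 remainder 1
Reading remainders bottom to top: 111010110000



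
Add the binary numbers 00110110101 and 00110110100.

Add column by column from the right: bit + bit + carry-in; write the sum mod 2, carry 1 when the sum is 2 or 3.
carry:  01101101000
        00110110101
+       00110110100
-------------------
       001101101001
(the carry out of the leftmost column, 0, becomes the leading bit)
Decimal check:
  00110110101 = 256 + 128 + 32 + 16 + 4 + 1 = 437
  00110110100 = 256 + 128 + 32 + 16 + 4 = 436
  437 + 436 = 873, and 001101101001 = 512 + 256 + 64 + 32 + 8 + 1 = 873 ✓



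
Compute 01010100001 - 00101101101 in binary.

Method 1 - Direct subtraction (column by column from the right: bit − bit − borrow-in; if negative, add 2 and borrow 1 from the next column):
borrow: 01011111000
        01010100001
-       00101101101
-------------------
        00100110100

Method 2 - Add two's complement:
Two's complement of 00101101101: invert → 11010010010, add 1 → 11010010011
  01010100001
+ 11010010011
-------------
 100100110100  (end carry out of the top bit = 1)
Discarding the end carry: 00100110100
Decimal check:
  01010100001 = 512 + 128 + 32 + 1 = 673
  00101101101 = 256 + 64 + 32 + 8 + 4 + 1 = 365
  673 - 365 = 308, and 00100110100 = 256 + 32 + 16 + 4 = 308 ✓



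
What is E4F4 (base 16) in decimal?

Expand by place value (powers of 16):
Digit values: E = 14, F = 15
E4F4 = 14 × 16^3 + 4 × 16^2 + 15 × 16^1 + 4 × 16^0
= 14 × 4096 + 4 × 256 + 15 × 16 + 4 × 1
= 57344 + 1024 + 240 + 4
= 58612



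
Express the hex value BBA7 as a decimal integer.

Expand by place value (powers of 16):
Digit values: B = 11, A = 10
BBA7 = 11 × 16^3 + 11 × 16^2 + 10 × 16^1 + 7 × 16^0
= 11 × 4096 + 11 × 256 + 10 × 16 + 7 × 1
= 45056 + 2816 + 160 + 7
= 48039



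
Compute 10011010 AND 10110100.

AND: 1 only when both bits are 1
  10011010
& 10110100
----------
  10010000
Decimal: 154 & 180 = 144



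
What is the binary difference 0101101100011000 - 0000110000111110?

Method 1 - Direct subtraction (column by column from the right: bit − bit − borrow-in; if negative, add 2 and borrow 1 from the next column):
borrow: 0001100111111100
        0101101100011000
-       0000110000111110
------------------------
        0100111011011010

Method 2 - Add two's complement:
Two's complement of 0000110000111110: invert → 1111001111000001, add 1 → 1111001111000010
  0101101100011000
+ 1111001111000010
------------------
 10100111011011010  (end carry out of the top bit = 1)
Discarding the end carry: 0100111011011010
Decimal check:
  0101101100011000 = 16384 + 4096 + 2048 + 512 + 256 + 16 + 8 = 23320
  0000110000111110 = 2048 + 1024 + 32 + 16 + 8 + 4 + 2 = 3134
  23320 - 3134 = 20186, and 0100111011011010 = 16384 + 2048 + 1024 + 512 + 128 + 64 + 16 + 8 + 2 = 20186 ✓



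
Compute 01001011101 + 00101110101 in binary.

Add column by column from the right: bit + bit + carry-in; write the sum mod 2, carry 1 when the sum is 2 or 3.
carry:  00011111010
        01001011101
+       00101110101
-------------------
       001111010010
(the carry out of the leftmost column, 0, becomes the leading bit)
Decimal check:
  01001011101 = 512 + 64 + 16 + 8 + 4 + 1 = 605
  00101110101 = 256 + 64 + 32 + 16 + 4 + 1 = 373
  605 + 373 = 978, and 001111010010 = 512 + 256 + 128 + 64 + 16 + 2 = 978 ✓



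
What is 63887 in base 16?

Using repeated division by 16 (digits 10–15 are A–F):
63887 ÷ 16 = 3992 remainder 15 (F)
3992 ÷ 16 = 249 remainder 8
249 ÷ 16 = 15 remainder 9
15 ÷ 16 = 0 remainder 15 (F)
Reading remainders bottom to top: F98F



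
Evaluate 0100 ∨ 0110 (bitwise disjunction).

OR: 1 when either bit is 1
  0100
| 0110
------
  0110
Decimal: 4 | 6 = 6



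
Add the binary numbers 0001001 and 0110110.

Add column by column from the right: bit + bit + carry-in; write the sum mod 2, carry 1 when the sum is 2 or 3.
carry:  0000000
        0001001
+       0110110
---------------
       00111111
(the carry out of the leftmost column, 0, becomes the leading bit)
Decimal check:
  0001001 = 8 + 1 = 9
  0110110 = 32 + 16 + 4 + 2 = 54
  9 + 54 = 63, and 00111111 = 32 + 16 + 8 + 4 + 2 + 1 = 63 ✓



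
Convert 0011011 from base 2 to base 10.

Sum of powers of 2 for each 1-bit:
2^0 + 2^1 + 2^3 + 2^4
= 1 + 2 + 8 + 16
= 27



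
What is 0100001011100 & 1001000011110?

AND: 1 only when both bits are 1
  0100001011100
& 1001000011110
---------------
  0000000011100
Decimal: 2140 & 4638 = 28



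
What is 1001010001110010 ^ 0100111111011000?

XOR: 1 when bits differ
  1001010001110010
^ 0100111111011000
------------------
  1101101110101010
Decimal: 38002 ^ 20440 = 56234



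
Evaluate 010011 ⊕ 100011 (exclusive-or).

XOR: 1 when bits differ
  010011
^ 100011
--------
  110000
Decimal: 19 ^ 35 = 48



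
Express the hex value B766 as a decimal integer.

Expand by place value (powers of 16):
Digit values: B = 11
B766 = 11 × 16^3 + 7 × 16^2 + 6 × 16^1 + 6 × 16^0
= 11 × 4096 + 7 × 256 + 6 × 16 + 6 × 1
= 45056 + 1792 + 96 + 6
= 46950



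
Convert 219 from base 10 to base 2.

Using repeated division by 2:
219 ÷ 2 = 109 remainder 1
109 ÷ 2 = 54 remainder 1
54 ÷ 2 = 27 remainder 0
27 ÷ 2 = 13 remainder 1
13 ÷ 2 = 6 remainder 1
6 ÷ 2 = 3 remainder 0
3 ÷ 2 = 1 remainder 1
1 ÷ 2 = 0 remainder 1
Reading remainders bottom to top: 11011011



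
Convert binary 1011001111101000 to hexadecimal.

Group into 4-bit nibbles from right:
  1011 = B
  0011 = 3
  1110 = E
  1000 = 8
Result: B3E8



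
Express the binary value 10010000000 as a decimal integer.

Sum of powers of 2 for each 1-bit:
2^7 + 2^10
= 128 + 1024
= 1152



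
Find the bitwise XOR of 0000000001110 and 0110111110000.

XOR: 1 when bits differ
  0000000001110
^ 0110111110000
---------------
  0110111111110
Decimal: 14 ^ 3568 = 3582



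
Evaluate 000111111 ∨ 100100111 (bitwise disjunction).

OR: 1 when either bit is 1
  000111111
| 100100111
-----------
  100111111
Decimal: 63 | 295 = 319



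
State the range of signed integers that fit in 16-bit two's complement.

For 16-bit two's complement:
Minimum: -2^15 = -32768
Maximum: 2^15 - 1 = 32767



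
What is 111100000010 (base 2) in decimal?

Sum of powers of 2 for each 1-bit:
2^1 + 2^8 + 2^9 + 2^10 + 2^11
= 2 + 256 + 512 + 1024 + 2048
= 3842



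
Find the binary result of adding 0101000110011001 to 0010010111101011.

Add column by column from the right: bit + bit + carry-in; write the sum mod 2, carry 1 when the sum is 2 or 3.
carry:  0000001111110110
        0101000110011001
+       0010010111101011
------------------------
       00111011110000100
(the carry out of the leftmost column, 0, becomes the leading bit)
Decimal check:
  0101000110011001 = 16384 + 4096 + 256 + 128 + 16 + 8 + 1 = 20889
  0010010111101011 = 8192 + 1024 + 256 + 128 + 64 + 32 + 8 + 2 + 1 = 9707
  20889 + 9707 = 30596, and 00111011110000100 = 16384 + 8192 + 4096 + 1024 + 512 + 256 + 128 + 4 = 30596 ✓



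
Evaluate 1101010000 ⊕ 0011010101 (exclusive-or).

XOR: 1 when bits differ
  1101010000
^ 0011010101
------------
  1110000101
Decimal: 848 ^ 213 = 901



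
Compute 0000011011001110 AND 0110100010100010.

AND: 1 only when both bits are 1
  0000011011001110
& 0110100010100010
------------------
  0000000010000010
Decimal: 1742 & 26786 = 130



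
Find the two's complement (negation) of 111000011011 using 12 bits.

Original (sign bit 1, negative): 111000011011
Step 1 - Invert all bits: 000111100100
Step 2 - Add 1: 000111100101
Verification: 111000011011 + 000111100101 = 1000000000000; discarding the end carry (carry out of the top bit) leaves the 12-bit value 000000000000, as required for x + (-x)



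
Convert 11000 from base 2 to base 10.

Sum of powers of 2 for each 1-bit:
2^3 + 2^4
= 8 + 16
= 24



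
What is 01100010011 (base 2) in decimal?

Sum of powers of 2 for each 1-bit:
2^0 + 2^1 + 2^4 + 2^8 + 2^9
= 1 + 2 + 16 + 256 + 512
= 787



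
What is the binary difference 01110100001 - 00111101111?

Method 1 - Direct subtraction (column by column from the right: bit − bit − borrow-in; if negative, add 2 and borrow 1 from the next column):
borrow: 01111111100
        01110100001
-       00111101111
-------------------
        00110110010

Method 2 - Add two's complement:
Two's complement of 00111101111: invert → 11000010000, add 1 → 11000010001
  01110100001
+ 11000010001
-------------
 100110110010  (end carry out of the top bit = 1)
Discarding the end carry: 00110110010
Decimal check:
  01110100001 = 512 + 256 + 128 + 32 + 1 = 929
  00111101111 = 256 + 128 + 64 + 32 + 8 + 4 + 2 + 1 = 495
  929 - 495 = 434, and 00110110010 = 256 + 128 + 32 + 16 + 2 = 434 ✓



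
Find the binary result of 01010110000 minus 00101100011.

Method 1 - Direct subtraction (column by column from the right: bit − bit − borrow-in; if negative, add 2 and borrow 1 from the next column):
borrow: 01010011110
        01010110000
-       00101100011
-------------------
        00101001101

Method 2 - Add two's complement:
Two's complement of 00101100011: invert → 11010011100, add 1 → 11010011101
  01010110000
+ 11010011101
-------------
 100101001101  (end carry out of the top bit = 1)
Discarding the end carry: 00101001101
Decimal check:
  01010110000 = 512 + 128 + 32 + 16 = 688
  00101100011 = 256 + 64 + 32 + 2 + 1 = 355
  688 - 355 = 333, and 00101001101 = 256 + 64 + 8 + 4 + 1 = 333 ✓



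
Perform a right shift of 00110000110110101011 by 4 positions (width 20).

Original: 00110000110110101011 (decimal 200107)
Shift right by 4 positions
Drop the 4 low bits; fill with zeros on the left
Result: 00000011000011011010 (decimal 12506)
Equivalent: 200107 >> 4 = 200107 ÷ 2^4 = 12506



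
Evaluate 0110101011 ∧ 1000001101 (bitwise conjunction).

AND: 1 only when both bits are 1
  0110101011
& 1000001101
------------
  0000001001
Decimal: 427 & 525 = 9



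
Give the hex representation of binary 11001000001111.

Group into 4-bit nibbles from right:
  0011 = 3
  0010 = 2
  0000 = 0
  1111 = F
Result: 320F



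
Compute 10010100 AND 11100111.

AND: 1 only when both bits are 1
  10010100
& 11100111
----------
  10000100
Decimal: 148 & 231 = 132



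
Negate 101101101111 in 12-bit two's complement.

Original (sign bit 1, negative): 101101101111
Step 1 - Invert all bits: 010010010000
Step 2 - Add 1: 010010010001
Verification: 101101101111 + 010010010001 = 1000000000000; discarding the end carry (carry out of the top bit) leaves the 12-bit value 000000000000, as required for x + (-x)



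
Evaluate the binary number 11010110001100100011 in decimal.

Sum of powers of 2 for each 1-bit:
2^0 + 2^1 + 2^5 + 2^8 + 2^9 + 2^13 + 2^14 + 2^16 + 2^18 + 2^19
= 1 + 2 + 32 + 256 + 512 + 8192 + 16384 + 65536 + 262144 + 524288
= 877347



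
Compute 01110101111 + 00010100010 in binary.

Add column by column from the right: bit + bit + carry-in; write the sum mod 2, carry 1 when the sum is 2 or 3.
carry:  11101011100
        01110101111
+       00010100010
-------------------
       010001010001
(the carry out of the leftmost column, 0, becomes the leading bit)
Decimal check:
  01110101111 = 512 + 256 + 128 + 32 + 8 + 4 + 2 + 1 = 943
  00010100010 = 128 + 32 + 2 = 162
  943 + 162 = 1105, and 010001010001 = 1024 + 64 + 16 + 1 = 1105 ✓



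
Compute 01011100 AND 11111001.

AND: 1 only when both bits are 1
  01011100
& 11111001
----------
  01011000
Decimal: 92 & 249 = 88



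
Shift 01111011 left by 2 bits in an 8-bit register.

Original: 01111011 (decimal 123)
Shift left by 2 positions
Append 2 zeros on the right and drop the 2 high bits that overflow the 8-bit width
Result: 11101100 (decimal 236)
Equivalent: 123 << 2 = 123 × 2^2 = 492, truncated to 8 bits = 236



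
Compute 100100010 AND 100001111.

AND: 1 only when both bits are 1
  100100010
& 100001111
-----------
  100000010
Decimal: 290 & 271 = 258



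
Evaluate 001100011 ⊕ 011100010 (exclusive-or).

XOR: 1 when bits differ
  001100011
^ 011100010
-----------
  010000001
Decimal: 99 ^ 226 = 129



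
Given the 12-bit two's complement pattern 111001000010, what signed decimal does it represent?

Binary: 111001000010
Sign bit: 1 (negative)
Invert: 000110111101
Add 1:  000110111110
Magnitude: 000110111110 = 256 + 128 + 32 + 16 + 8 + 4 + 2 = 446
Value: -446



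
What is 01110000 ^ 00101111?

XOR: 1 when bits differ
  01110000
^ 00101111
----------
  01011111
Decimal: 112 ^ 47 = 95



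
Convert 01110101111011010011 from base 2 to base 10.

Sum of powers of 2 for each 1-bit:
2^0 + 2^1 + 2^4 + 2^6 + 2^7 + 2^9 + 2^10 + 2^11 + 2^12 + 2^14 + 2^16 + 2^17 + 2^18
= 1 + 2 + 16 + 64 + 128 + 512 + 1024 + 2048 + 4096 + 16384 + 65536 + 131072 + 262144
= 483027



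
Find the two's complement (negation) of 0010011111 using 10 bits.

Original: 0010011111
Step 1 - Invert all bits: 1101100000
Step 2 - Add 1: 1101100001
Verification: 0010011111 + 1101100001 = 10000000000; discarding the end carry (carry out of the top bit) leaves the 10-bit value 0000000000, as required for x + (-x)



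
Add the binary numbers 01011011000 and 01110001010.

Add column by column from the right: bit + bit + carry-in; write the sum mod 2, carry 1 when the sum is 2 or 3.
carry:  11100110000
        01011011000
+       01110001010
-------------------
       011001100010
(the carry out of the leftmost column, 0, becomes the leading bit)
Decimal check:
  01011011000 = 512 + 128 + 64 + 16 + 8 = 728
  01110001010 = 512 + 256 + 128 + 8 + 2 = 906
  728 + 906 = 1634, and 011001100010 = 1024 + 512 + 64 + 32 + 2 = 1634 ✓



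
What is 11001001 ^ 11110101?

XOR: 1 when bits differ
  11001001
^ 11110101
----------
  00111100
Decimal: 201 ^ 245 = 60



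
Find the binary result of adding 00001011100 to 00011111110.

Add column by column from the right: bit + bit + carry-in; write the sum mod 2, carry 1 when the sum is 2 or 3.
carry:  00111111000
        00001011100
+       00011111110
-------------------
       000101011010
(the carry out of the leftmost column, 0, becomes the leading bit)
Decimal check:
  00001011100 = 64 + 16 + 8 + 4 = 92
  00011111110 = 128 + 64 + 32 + 16 + 8 + 4 + 2 = 254
  92 + 254 = 346, and 000101011010 = 256 + 64 + 16 + 8 + 2 = 346 ✓



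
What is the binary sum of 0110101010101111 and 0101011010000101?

Add column by column from the right: bit + bit + carry-in; write the sum mod 2, carry 1 when the sum is 2 or 3.
carry:  1111110100011110
        0110101010101111
+       0101011010000101
------------------------
       01100000100110100
(the carry out of the leftmost column, 0, becomes the leading bit)
Decimal check:
  0110101010101111 = 16384 + 8192 + 2048 + 512 + 128 + 32 + 8 + 4 + 2 + 1 = 27311
  0101011010000101 = 16384 + 4096 + 1024 + 512 + 128 + 4 + 1 = 22149
  27311 + 22149 = 49460, and 01100000100110100 = 32768 + 16384 + 256 + 32 + 16 + 4 = 49460 ✓



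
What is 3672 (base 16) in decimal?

Expand by place value (powers of 16):
3672 = 3 × 16^3 + 6 × 16^2 + 7 × 16^1 + 2 × 16^0
= 3 × 4096 + 6 × 256 + 7 × 16 + 2 × 1
= 12288 + 1536 + 112 + 2
= 13938



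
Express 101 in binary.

Using repeated division by 2:
101 ÷ 2 = 50 remainder 1
50 ÷ 2 = 25 remainder 0
25 ÷ 2 = 12 remainder 1
12 ÷ 2 = 6 remainder 0
6 ÷ 2 = 3 remainder 0
3 ÷ 2 = 1 remainder 1
1 ÷ 2 = 0 remainder 1
Reading remainders bottom to top: 1100101



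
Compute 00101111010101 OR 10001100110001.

OR: 1 when either bit is 1
  00101111010101
| 10001100110001
----------------
  10101111110101
Decimal: 3029 | 9009 = 11253



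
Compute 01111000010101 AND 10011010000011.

AND: 1 only when both bits are 1
  01111000010101
& 10011010000011
----------------
  00011000000001
Decimal: 7701 & 9859 = 1537



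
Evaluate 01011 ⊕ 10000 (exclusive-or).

XOR: 1 when bits differ
  01011
^ 10000
-------
  11011
Decimal: 11 ^ 16 = 27



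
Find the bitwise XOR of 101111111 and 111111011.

XOR: 1 when bits differ
  101111111
^ 111111011
-----------
  010000100
Decimal: 383 ^ 507 = 132



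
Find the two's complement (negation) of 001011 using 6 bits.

Original: 001011
Step 1 - Invert all bits: 110100
Step 2 - Add 1: 110101
Verification: 001011 + 110101 = 1000000; discarding the end carry (carry out of the top bit) leaves the 6-bit value 000000, as required for x + (-x)



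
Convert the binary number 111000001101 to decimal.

Sum of powers of 2 for each 1-bit:
2^0 + 2^2 + 2^3 + 2^9 + 2^10 + 2^11
= 1 + 4 + 8 + 512 + 1024 + 2048
= 3597



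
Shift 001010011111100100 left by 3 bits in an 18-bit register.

Original: 001010011111100100 (decimal 42980)
Shift left by 3 positions
Append 3 zeros on the right and drop the 3 high bits that overflow the 18-bit width
Result: 010011111100100000 (decimal 81696)
Equivalent: 42980 << 3 = 42980 × 2^3 = 343840, truncated to 18 bits = 81696



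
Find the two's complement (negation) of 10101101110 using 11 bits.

Original (sign bit 1, negative): 10101101110
Step 1 - Invert all bits: 01010010001
Step 2 - Add 1: 01010010010
Verification: 10101101110 + 01010010010 = 100000000000; discarding the end carry (carry out of the top bit) leaves the 11-bit value 00000000000, as required for x + (-x)



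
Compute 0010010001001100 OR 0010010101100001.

OR: 1 when either bit is 1
  0010010001001100
| 0010010101100001
------------------
  0010010101101101
Decimal: 9292 | 9569 = 9581



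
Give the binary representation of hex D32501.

Convert each hex digit to 4 bits:
  D = 1101
  3 = 0011
  2 = 0010
  5 = 0101
  0 = 0000
  1 = 0001
Concatenate: 110100110010010100000001



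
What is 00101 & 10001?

AND: 1 only when both bits are 1
  00101
& 10001
-------
  00001
Decimal: 5 & 17 = 1



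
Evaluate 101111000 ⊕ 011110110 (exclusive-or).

XOR: 1 when bits differ
  101111000
^ 011110110
-----------
  110001110
Decimal: 376 ^ 246 = 398



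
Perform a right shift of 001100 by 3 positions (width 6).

Original: 001100 (decimal 12)
Shift right by 3 positions
Drop the 3 low bits; fill with zeros on the left
Result: 000001 (decimal 1)
Equivalent: 12 >> 3 = 12 ÷ 2^3 = 1



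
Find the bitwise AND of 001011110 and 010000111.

AND: 1 only when both bits are 1
  001011110
& 010000111
-----------
  000000110
Decimal: 94 & 135 = 6



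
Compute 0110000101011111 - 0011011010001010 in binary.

Method 1 - Direct subtraction (column by column from the right: bit − bit − borrow-in; if negative, add 2 and borrow 1 from the next column):
borrow: 0111110100000000
        0110000101011111
-       0011011010001010
------------------------
        0010101011010101

Method 2 - Add two's complement:
Two's complement of 0011011010001010: invert → 1100100101110101, add 1 → 1100100101110110
  0110000101011111
+ 1100100101110110
------------------
 10010101011010101  (end carry out of the top bit = 1)
Discarding the end carry: 0010101011010101
Decimal check:
  0110000101011111 = 16384 + 8192 + 256 + 64 + 16 + 8 + 4 + 2 + 1 = 24927
  0011011010001010 = 8192 + 4096 + 1024 + 512 + 128 + 8 + 2 = 13962
  24927 - 13962 = 10965, and 0010101011010101 = 8192 + 2048 + 512 + 128 + 64 + 16 + 4 + 1 = 10965 ✓



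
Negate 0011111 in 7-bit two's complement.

Original: 0011111
Step 1 - Invert all bits: 1100000
Step 2 - Add 1: 1100001
Verification: 0011111 + 1100001 = 10000000; discarding the end carry (carry out of the top bit) leaves the 7-bit value 0000000, as required for x + (-x)



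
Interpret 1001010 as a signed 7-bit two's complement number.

Binary: 1001010
Sign bit: 1 (negative)
Invert: 0110101
Add 1:  0110110
Magnitude: 0110110 = 32 + 16 + 4 + 2 = 54
Value: -54



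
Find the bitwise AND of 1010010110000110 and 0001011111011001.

AND: 1 only when both bits are 1
  1010010110000110
& 0001011111011001
------------------
  0000010110000000
Decimal: 42374 & 6105 = 1408



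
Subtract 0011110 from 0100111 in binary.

Method 1 - Direct subtraction (column by column from the right: bit − bit − borrow-in; if negative, add 2 and borrow 1 from the next column):
borrow: 0110000
        0100111
-       0011110
---------------
        0001001

Method 2 - Add two's complement:
Two's complement of 0011110: invert → 1100001, add 1 → 1100010
  0100111
+ 1100010
---------
 10001001  (end carry out of the top bit = 1)
Discarding the end carry: 0001001
Decimal check:
  0100111 = 32 + 4 + 2 + 1 = 39
  0011110 = 16 + 8 + 4 + 2 = 30
  39 - 30 = 9, and 0001001 = 8 + 1 = 9 ✓



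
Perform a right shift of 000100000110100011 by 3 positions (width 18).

Original: 000100000110100011 (decimal 16803)
Shift right by 3 positions
Drop the 3 low bits; fill with zeros on the left
Result: 000000100000110100 (decimal 2100)
Equivalent: 16803 >> 3 = 16803 ÷ 2^3 = 2100



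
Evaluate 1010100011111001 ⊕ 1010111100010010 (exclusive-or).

XOR: 1 when bits differ
  1010100011111001
^ 1010111100010010
------------------
  0000011111101011
Decimal: 43257 ^ 44818 = 2027



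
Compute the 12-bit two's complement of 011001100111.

Original: 011001100111
Step 1 - Invert all bits: 100110011000
Step 2 - Add 1: 100110011001
Verification: 011001100111 + 100110011001 = 1000000000000; discarding the end carry (carry out of the top bit) leaves the 12-bit value 000000000000, as required for x + (-x)



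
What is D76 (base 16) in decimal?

Expand by place value (powers of 16):
Digit values: D = 13
D76 = 13 × 16^2 + 7 × 16^1 + 6 × 16^0
= 13 × 256 + 7 × 16 + 6 × 1
= 3328 + 112 + 6
= 3446



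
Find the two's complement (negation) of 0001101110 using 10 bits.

Original: 0001101110
Step 1 - Invert all bits: 1110010001
Step 2 - Add 1: 1110010010
Verification: 0001101110 + 1110010010 = 10000000000; discarding the end carry (carry out of the top bit) leaves the 10-bit value 0000000000, as required for x + (-x)



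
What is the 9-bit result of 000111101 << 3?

Original: 000111101 (decimal 61)
Shift left by 3 positions
Append 3 zeros on the right
Result: 111101000 (decimal 488)
Equivalent: 61 << 3 = 61 × 2^3 = 488



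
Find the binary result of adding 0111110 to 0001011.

Add column by column from the right: bit + bit + carry-in; write the sum mod 2, carry 1 when the sum is 2 or 3.
carry:  1111100
        0111110
+       0001011
---------------
       01001001
(the carry out of the leftmost column, 0, becomes the leading bit)
Decimal check:
  0111110 = 32 + 16 + 8 + 4 + 2 = 62
  0001011 = 8 + 2 + 1 = 11
  62 + 11 = 73, and 01001001 = 64 + 8 + 1 = 73 ✓



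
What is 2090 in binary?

Using repeated division by 2:
2090 ÷ 2 = 1045 remainder 0
1045 ÷ 2 = 522 remainder 1
522 ÷ 2 = 261 remainder 0
261 ÷ 2 = 130 remainder 1
130 ÷ 2 = 65 remainder 0
65 ÷ 2 = 32 remainder 1
32 ÷ 2 = 16 remainder 0
16 ÷ 2 = 8 remainder 0
8 ÷ 2 = 4 remainder 0
4 ÷ 2 = 2 remainder 0
2 ÷ 2 = 1 remainder 0
1 ÷ 2 = 0 remainder 1
Reading remainders bottom to top: 100000101010



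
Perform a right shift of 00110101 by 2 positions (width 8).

Original: 00110101 (decimal 53)
Shift right by 2 positions
Drop the 2 low bits; fill with zeros on the left
Result: 00001101 (decimal 13)
Equivalent: 53 >> 2 = 53 ÷ 2^2 = 13



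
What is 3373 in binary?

Using repeated division by 2:
3373 ÷ 2 = 1686 remainder 1
1686 ÷ 2 = 843 remainder 0
843 ÷ 2 = 421 remainder 1
421 ÷ 2 = 210 remainder 1
210 ÷ 2 = 105 remainder 0
105 ÷ 2 = 52 remainder 1
52 ÷ 2 = 26 remainder 0
26 ÷ 2 = 13 remainder 0
13 ÷ 2 = 6 remainder 1
6 ÷ 2 = 3 remainder 0
3 ÷ 2 = 1 remainder 1
1 ÷ 2 = 0 remainder 1
Reading remainders bottom to top: 110100101101



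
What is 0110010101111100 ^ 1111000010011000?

XOR: 1 when bits differ
  0110010101111100
^ 1111000010011000
------------------
  1001010111100100
Decimal: 25980 ^ 61592 = 38372



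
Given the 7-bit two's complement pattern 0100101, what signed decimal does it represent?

Binary: 0100101
Sign bit: 0 (non-negative)
Read directly as an unsigned value:
0100101 = 32 + 4 + 1 = 37
Value: 37



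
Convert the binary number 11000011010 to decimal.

Sum of powers of 2 for each 1-bit:
2^1 + 2^3 + 2^4 + 2^9 + 2^10
= 2 + 8 + 16 + 512 + 1024
= 1562



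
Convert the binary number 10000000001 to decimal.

Sum of powers of 2 for each 1-bit:
2^0 + 2^10
= 1 + 1024
= 1025



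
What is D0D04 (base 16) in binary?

Convert each hex digit to 4 bits:
  D = 1101
  0 = 0000
  D = 1101
  0 = 0000
  4 = 0100
Concatenate: 11010000110100000100



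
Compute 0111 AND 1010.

AND: 1 only when both bits are 1
  0111
& 1010
------
  0010
Decimal: 7 & 10 = 2



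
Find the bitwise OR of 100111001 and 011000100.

OR: 1 when either bit is 1
  100111001
| 011000100
-----------
  111111101
Decimal: 313 | 196 = 509



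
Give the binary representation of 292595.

Using repeated division by 2:
292595 ÷ 2 = 146297 remainder 1
146297 ÷ 2 = 73148 remainder 1
73148 ÷ 2 = 36574 remainder 0
36574 ÷ 2 = 18287 remainder 0
18287 ÷ 2 = 9143 remainder 1
9143 ÷ 2 = 4571 remainder 1
4571 ÷ 2 = 2285 remainder 1
2285 ÷ 2 = 1142 remainder 1
1142 ÷ 2 = 571 remainder 0
571 ÷ 2 = 285 remainder 1
285 ÷ 2 = 142 remainder 1
142 ÷ 2 = 71 remainder 0
71 ÷ 2 = 35 remainder 1
35 ÷ 2 = 17 remainder 1
17 ÷ 2 = 8 remainder 1
8 ÷ 2 = 4 remainder 0
4 ÷ 2 = 2 remainder 0
2 ÷ 2 = 1 remainder 0
1 ÷ 2 = 0 remainder 1
Reading remainders bottom to top: 1000111011011110011



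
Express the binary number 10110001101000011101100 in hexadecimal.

Group into 4-bit nibbles from right:
  0101 = 5
  1000 = 8
  1101 = D
  0000 = 0
  1110 = E
  1100 = C
Result: 58D0EC



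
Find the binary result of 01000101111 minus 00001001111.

Method 1 - Direct subtraction (column by column from the right: bit − bit − borrow-in; if negative, add 2 and borrow 1 from the next column):
borrow: 01110000000
        01000101111
-       00001001111
-------------------
        00111100000

Method 2 - Add two's complement:
Two's complement of 00001001111: invert → 11110110000, add 1 → 11110110001
  01000101111
+ 11110110001
-------------
 100111100000  (end carry out of the top bit = 1)
Discarding the end carry: 00111100000
Decimal check:
  01000101111 = 512 + 32 + 8 + 4 + 2 + 1 = 559
  00001001111 = 64 + 8 + 4 + 2 + 1 = 79
  559 - 79 = 480, and 00111100000 = 256 + 128 + 64 + 32 = 480 ✓



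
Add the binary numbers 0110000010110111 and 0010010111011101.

Add column by column from the right: bit + bit + carry-in; write the sum mod 2, carry 1 when the sum is 2 or 3.
carry:  1100001111111110
        0110000010110111
+       0010010111011101
------------------------
       01000011010010100
(the carry out of the leftmost column, 0, becomes the leading bit)
Decimal check:
  0110000010110111 = 16384 + 8192 + 128 + 32 + 16 + 4 + 2 + 1 = 24759
  0010010111011101 = 8192 + 1024 + 256 + 128 + 64 + 16 + 8 + 4 + 1 = 9693
  24759 + 9693 = 34452, and 01000011010010100 = 32768 + 1024 + 512 + 128 + 16 + 4 = 34452 ✓



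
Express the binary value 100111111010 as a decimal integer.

Sum of powers of 2 for each 1-bit:
2^1 + 2^3 + 2^4 + 2^5 + 2^6 + 2^7 + 2^8 + 2^11
= 2 + 8 + 16 + 32 + 64 + 128 + 256 + 2048
= 2554



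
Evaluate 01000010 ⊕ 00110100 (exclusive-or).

XOR: 1 when bits differ
  01000010
^ 00110100
----------
  01110110
Decimal: 66 ^ 52 = 118



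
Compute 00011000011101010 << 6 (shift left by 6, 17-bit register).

Original: 00011000011101010 (decimal 12522)
Shift left by 6 positions
Append 6 zeros on the right and drop the 6 high bits that overflow the 17-bit width
Result: 00011101010000000 (decimal 14976)
Equivalent: 12522 << 6 = 12522 × 2^6 = 801408, truncated to 17 bits = 14976



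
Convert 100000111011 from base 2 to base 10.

Sum of powers of 2 for each 1-bit:
2^0 + 2^1 + 2^3 + 2^4 + 2^5 + 2^11
= 1 + 2 + 8 + 16 + 32 + 2048
= 2107



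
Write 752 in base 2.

Using repeated division by 2:
752 ÷ 2 = 376 remainder 0
376 ÷ 2 = 188 remainder 0
188 ÷ 2 = 94 remainder 0
94 ÷ 2 = 47 remainder 0
47 ÷ 2 = 23 remainder 1
23 ÷ 2 = 11 remainder 1
11 ÷ 2 = 5 remainder 1
5 ÷ 2 = 2 remainder 1
2 ÷ 2 = 1 remainder 0
1 ÷ 2 = 0 remainder 1
Reading remainders bottom to top: 1011110000



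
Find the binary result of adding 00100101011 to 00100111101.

Add column by column from the right: bit + bit + carry-in; write the sum mod 2, carry 1 when the sum is 2 or 3.
carry:  01001111110
        00100101011
+       00100111101
-------------------
       001001101000
(the carry out of the leftmost column, 0, becomes the leading bit)
Decimal check:
  00100101011 = 256 + 32 + 8 + 2 + 1 = 299
  00100111101 = 256 + 32 + 16 + 8 + 4 + 1 = 317
  299 + 317 = 616, and 001001101000 = 512 + 64 + 32 + 8 = 616 ✓



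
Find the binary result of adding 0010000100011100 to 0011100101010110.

Add column by column from the right: bit + bit + carry-in; write the sum mod 2, carry 1 when the sum is 2 or 3.
carry:  0100001000111000
        0010000100011100
+       0011100101010110
------------------------
       00101101001110010
(the carry out of the leftmost column, 0, becomes the leading bit)
Decimal check:
  0010000100011100 = 8192 + 256 + 16 + 8 + 4 = 8476
  0011100101010110 = 8192 + 4096 + 2048 + 256 + 64 + 16 + 4 + 2 = 14678
  8476 + 14678 = 23154, and 00101101001110010 = 16384 + 4096 + 2048 + 512 + 64 + 32 + 16 + 2 = 23154 ✓



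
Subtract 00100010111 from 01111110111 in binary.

Method 1 - Direct subtraction (column by column from the right: bit − bit − borrow-in; if negative, add 2 and borrow 1 from the next column):
borrow: 00000000000
        01111110111
-       00100010111
-------------------
        01011100000

Method 2 - Add two's complement:
Two's complement of 00100010111: invert → 11011101000, add 1 → 11011101001
  01111110111
+ 11011101001
-------------
 101011100000  (end carry out of the top bit = 1)
Discarding the end carry: 01011100000
Decimal check:
  01111110111 = 512 + 256 + 128 + 64 + 32 + 16 + 4 + 2 + 1 = 1015
  00100010111 = 256 + 16 + 4 + 2 + 1 = 279
  1015 - 279 = 736, and 01011100000 = 512 + 128 + 64 + 32 = 736 ✓



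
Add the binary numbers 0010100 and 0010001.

Add column by column from the right: bit + bit + carry-in; write the sum mod 2, carry 1 when the sum is 2 or 3.
carry:  0100000
        0010100
+       0010001
---------------
       00100101
(the carry out of the leftmost column, 0, becomes the leading bit)
Decimal check:
  0010100 = 16 + 4 = 20
  0010001 = 16 + 1 = 17
  20 + 17 = 37, and 00100101 = 32 + 4 + 1 = 37 ✓



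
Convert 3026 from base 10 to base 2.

Using repeated division by 2:
3026 ÷ 2 = 1513 remainder 0
1513 ÷ 2 = 756 remainder 1
756 ÷ 2 = 378 remainder 0
378 ÷ 2 = 189 remainder 0
189 ÷ 2 = 94 remainder 1
94 ÷ 2 = 47 remainder 0
47 ÷ 2 = 23 remainder 1
23 ÷ 2 = 11 remainder 1
11 ÷ 2 = 5 remainder 1
5 ÷ 2 = 2 remainder 1
2 ÷ 2 = 1 remainder 0
1 ÷ 2 = 0 remainder 1
Reading remainders bottom to top: 101111010010



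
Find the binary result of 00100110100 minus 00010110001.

Method 1 - Direct subtraction (column by column from the right: bit − bit − borrow-in; if negative, add 2 and borrow 1 from the next column):
borrow: 00100000110
        00100110100
-       00010110001
-------------------
        00010000011

Method 2 - Add two's complement:
Two's complement of 00010110001: invert → 11101001110, add 1 → 11101001111
  00100110100
+ 11101001111
-------------
 100010000011  (end carry out of the top bit = 1)
Discarding the end carry: 00010000011
Decimal check:
  00100110100 = 256 + 32 + 16 + 4 = 308
  00010110001 = 128 + 32 + 16 + 1 = 177
  308 - 177 = 131, and 00010000011 = 128 + 2 + 1 = 131 ✓



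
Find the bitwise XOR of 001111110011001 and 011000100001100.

XOR: 1 when bits differ
  001111110011001
^ 011000100001100
-----------------
  010111010010101
Decimal: 8089 ^ 12556 = 11925



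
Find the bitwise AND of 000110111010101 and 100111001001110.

AND: 1 only when both bits are 1
  000110111010101
& 100111001001110
-----------------
  000110001000100
Decimal: 3541 & 20046 = 3140



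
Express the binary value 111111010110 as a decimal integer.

Sum of powers of 2 for each 1-bit:
2^1 + 2^2 + 2^4 + 2^6 + 2^7 + 2^8 + 2^9 + 2^10 + 2^11
= 2 + 4 + 16 + 64 + 128 + 256 + 512 + 1024 + 2048
= 4054



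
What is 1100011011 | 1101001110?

OR: 1 when either bit is 1
  1100011011
| 1101001110
------------
  1101011111
Decimal: 795 | 846 = 863



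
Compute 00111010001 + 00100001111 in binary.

Add column by column from the right: bit + bit + carry-in; write the sum mod 2, carry 1 when the sum is 2 or 3.
carry:  01000111110
        00111010001
+       00100001111
-------------------
       001011100000
(the carry out of the leftmost column, 0, becomes the leading bit)
Decimal check:
  00111010001 = 256 + 128 + 64 + 16 + 1 = 465
  00100001111 = 256 + 8 + 4 + 2 + 1 = 271
  465 + 271 = 736, and 001011100000 = 512 + 128 + 64 + 32 = 736 ✓



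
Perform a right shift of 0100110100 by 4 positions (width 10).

Original: 0100110100 (decimal 308)
Shift right by 4 positions
Drop the 4 low bits; fill with zeros on the left
Result: 0000010011 (decimal 19)
Equivalent: 308 >> 4 = 308 ÷ 2^4 = 19



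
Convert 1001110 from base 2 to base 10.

Sum of powers of 2 for each 1-bit:
2^1 + 2^2 + 2^3 + 2^6
= 2 + 4 + 8 + 64
= 78



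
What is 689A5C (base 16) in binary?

Convert each hex digit to 4 bits:
  6 = 0110
  8 = 1000
  9 = 1001
  A = 1010
  5 = 0101
  C = 1100
Concatenate: 011010001001101001011100



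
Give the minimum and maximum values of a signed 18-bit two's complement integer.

For 18-bit two's complement:
Minimum: -2^17 = -131072
Maximum: 2^17 - 1 = 131071



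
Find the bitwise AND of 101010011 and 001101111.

AND: 1 only when both bits are 1
  101010011
& 001101111
-----------
  001000011
Decimal: 339 & 111 = 67



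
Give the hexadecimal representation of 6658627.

Using repeated division by 16 (digits 10–15 are A–F):
6658627 ÷ 16 = 416164 remainder 3
416164 ÷ 16 = 26010 remainder 4
26010 ÷ 16 = 1625 remainder 10 (A)
1625 ÷ 16 = 101 remainder 9
101 ÷ 16 = 6 remainder 5
6 ÷ 16 = 0 remainder 6
Reading remainders bottom to top: 659A43



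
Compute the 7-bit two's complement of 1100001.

Original (sign bit 1, negative): 1100001
Step 1 - Invert all bits: 0011110
Step 2 - Add 1: 0011111
Verification: 1100001 + 0011111 = 10000000; discarding the end carry (carry out of the top bit) leaves the 7-bit value 0000000, as required for x + (-x)



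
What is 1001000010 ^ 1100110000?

XOR: 1 when bits differ
  1001000010
^ 1100110000
------------
  0101110010
Decimal: 578 ^ 816 = 370



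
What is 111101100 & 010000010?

AND: 1 only when both bits are 1
  111101100
& 010000010
-----------
  010000000
Decimal: 492 & 130 = 128



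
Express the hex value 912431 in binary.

Convert each hex digit to 4 bits:
  9 = 1001
  1 = 0001
  2 = 0010
  4 = 0100
  3 = 0011
  1 = 0001
Concatenate: 100100010010010000110001



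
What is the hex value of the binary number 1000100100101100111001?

Group into 4-bit nibbles from right:
  0010 = 2
  0010 = 2
  0100 = 4
  1011 = B
  0011 = 3
  1001 = 9
Result: 224B39



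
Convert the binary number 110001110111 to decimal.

Sum of powers of 2 for each 1-bit:
2^0 + 2^1 + 2^2 + 2^4 + 2^5 + 2^6 + 2^10 + 2^11
= 1 + 2 + 4 + 16 + 32 + 64 + 1024 + 2048
= 3191



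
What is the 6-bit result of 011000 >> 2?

Original: 011000 (decimal 24)
Shift right by 2 positions
Drop the 2 low bits; fill with zeros on the left
Result: 000110 (decimal 6)
Equivalent: 24 >> 2 = 24 ÷ 2^2 = 6



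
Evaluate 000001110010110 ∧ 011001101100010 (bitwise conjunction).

AND: 1 only when both bits are 1
  000001110010110
& 011001101100010
-----------------
  000001100000010
Decimal: 918 & 13154 = 770



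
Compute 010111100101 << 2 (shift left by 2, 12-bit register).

Original: 010111100101 (decimal 1509)
Shift left by 2 positions
Append 2 zeros on the right and drop the 2 high bits that overflow the 12-bit width
Result: 011110010100 (decimal 1940)
Equivalent: 1509 << 2 = 1509 × 2^2 = 6036, truncated to 12 bits = 1940



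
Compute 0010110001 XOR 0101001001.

XOR: 1 when bits differ
  0010110001
^ 0101001001
------------
  0111111000
Decimal: 177 ^ 329 = 504



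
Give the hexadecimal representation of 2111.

Using repeated division by 16 (digits 10–15 are A–F):
2111 ÷ 16 = 131 remainder 15 (F)
131 ÷ 16 = 8 remainder 3
8 ÷ 16 = 0 remainder 8
Reading remainders bottom to top: 83F



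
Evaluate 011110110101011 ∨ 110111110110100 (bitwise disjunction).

OR: 1 when either bit is 1
  011110110101011
| 110111110110100
-----------------
  111111110111111
Decimal: 15787 | 28596 = 32703



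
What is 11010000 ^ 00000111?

XOR: 1 when bits differ
  11010000
^ 00000111
----------
  11010111
Decimal: 208 ^ 7 = 215



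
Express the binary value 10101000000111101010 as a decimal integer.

Sum of powers of 2 for each 1-bit:
2^1 + 2^3 + 2^5 + 2^6 + 2^7 + 2^8 + 2^15 + 2^17 + 2^19
= 2 + 8 + 32 + 64 + 128 + 256 + 32768 + 131072 + 524288
= 688618



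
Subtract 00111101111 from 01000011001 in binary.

Method 1 - Direct subtraction (column by column from the right: bit − bit − borrow-in; if negative, add 2 and borrow 1 from the next column):
borrow: 01111011100
        01000011001
-       00111101111
-------------------
        00000101010

Method 2 - Add two's complement:
Two's complement of 00111101111: invert → 11000010000, add 1 → 11000010001
  01000011001
+ 11000010001
-------------
 100000101010  (end carry out of the top bit = 1)
Discarding the end carry: 00000101010
Decimal check:
  01000011001 = 512 + 16 + 8 + 1 = 537
  00111101111 = 256 + 128 + 64 + 32 + 8 + 4 + 2 + 1 = 495
  537 - 495 = 42, and 00000101010 = 32 + 8 + 2 = 42 ✓



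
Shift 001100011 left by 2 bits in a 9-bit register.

Original: 001100011 (decimal 99)
Shift left by 2 positions
Append 2 zeros on the right
Result: 110001100 (decimal 396)
Equivalent: 99 << 2 = 99 × 2^2 = 396



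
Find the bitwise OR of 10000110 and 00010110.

OR: 1 when either bit is 1
  10000110
| 00010110
----------
  10010110
Decimal: 134 | 22 = 150



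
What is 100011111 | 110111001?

OR: 1 when either bit is 1
  100011111
| 110111001
-----------
  110111111
Decimal: 287 | 441 = 447



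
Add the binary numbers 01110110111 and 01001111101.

Add column by column from the right: bit + bit + carry-in; write the sum mod 2, carry 1 when the sum is 2 or 3.
carry:  11111111110
        01110110111
+       01001111101
-------------------
       011000110100
(the carry out of the leftmost column, 0, becomes the leading bit)
Decimal check:
  01110110111 = 512 + 256 + 128 + 32 + 16 + 4 + 2 + 1 = 951
  01001111101 = 512 + 64 + 32 + 16 + 8 + 4 + 1 = 637
  951 + 637 = 1588, and 011000110100 = 1024 + 512 + 32 + 16 + 4 = 1588 ✓



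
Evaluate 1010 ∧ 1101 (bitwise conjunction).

AND: 1 only when both bits are 1
  1010
& 1101
------
  1000
Decimal: 10 & 13 = 8



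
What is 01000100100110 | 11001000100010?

OR: 1 when either bit is 1
  01000100100110
| 11001000100010
----------------
  11001100100110
Decimal: 4390 | 12834 = 13094

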